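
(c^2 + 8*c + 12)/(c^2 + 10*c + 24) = (c + 2)/(c + 4)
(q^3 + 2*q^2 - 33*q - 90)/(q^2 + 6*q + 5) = (q^2 - 3*q - 18)/(q + 1)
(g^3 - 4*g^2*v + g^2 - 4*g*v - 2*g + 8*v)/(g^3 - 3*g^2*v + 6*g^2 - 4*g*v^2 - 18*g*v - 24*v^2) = (g^2 + g - 2)/(g^2 + g*v + 6*g + 6*v)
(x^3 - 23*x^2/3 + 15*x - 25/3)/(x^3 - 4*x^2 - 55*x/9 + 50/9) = 3*(3*x^2 - 8*x + 5)/(9*x^2 + 9*x - 10)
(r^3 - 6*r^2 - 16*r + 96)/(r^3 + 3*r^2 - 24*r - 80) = (r^2 - 10*r + 24)/(r^2 - r - 20)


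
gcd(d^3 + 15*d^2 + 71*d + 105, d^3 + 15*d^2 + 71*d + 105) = d^3 + 15*d^2 + 71*d + 105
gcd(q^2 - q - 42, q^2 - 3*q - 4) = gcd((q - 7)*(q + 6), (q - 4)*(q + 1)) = 1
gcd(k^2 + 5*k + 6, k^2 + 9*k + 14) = k + 2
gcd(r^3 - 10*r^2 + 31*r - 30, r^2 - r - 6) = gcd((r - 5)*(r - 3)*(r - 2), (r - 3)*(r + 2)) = r - 3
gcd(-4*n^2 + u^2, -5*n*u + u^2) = 1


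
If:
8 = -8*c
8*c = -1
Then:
No Solution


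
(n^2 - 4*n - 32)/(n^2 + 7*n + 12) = (n - 8)/(n + 3)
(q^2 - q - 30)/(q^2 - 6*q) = (q + 5)/q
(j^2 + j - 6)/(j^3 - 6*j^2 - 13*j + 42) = 1/(j - 7)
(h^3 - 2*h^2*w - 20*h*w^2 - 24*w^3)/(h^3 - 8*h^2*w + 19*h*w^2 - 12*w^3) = (h^3 - 2*h^2*w - 20*h*w^2 - 24*w^3)/(h^3 - 8*h^2*w + 19*h*w^2 - 12*w^3)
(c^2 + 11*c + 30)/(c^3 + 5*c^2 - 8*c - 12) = (c + 5)/(c^2 - c - 2)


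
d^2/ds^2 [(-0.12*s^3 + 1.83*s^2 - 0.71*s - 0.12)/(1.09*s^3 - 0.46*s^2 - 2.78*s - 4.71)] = (4.22811000000001*s^6 - 7.24305*s^5 + 26.30388*s^4 + 121.87461*s^3 - 74.92824*s^2 - 11.35998*s + 98.45217)/(1.295029*s^9 - 1.639578*s^8 - 9.216822*s^7 - 8.521837*s^6 + 37.676688*s^5 + 71.978352*s^4 + 14.918167*s^3 - 139.81635*s^2 - 185.015394*s - 104.487111)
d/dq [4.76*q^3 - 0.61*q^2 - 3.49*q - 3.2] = 14.28*q^2 - 1.22*q - 3.49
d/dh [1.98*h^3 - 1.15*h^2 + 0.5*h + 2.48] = 5.94*h^2 - 2.3*h + 0.5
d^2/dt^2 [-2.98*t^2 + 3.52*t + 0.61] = -5.96000000000000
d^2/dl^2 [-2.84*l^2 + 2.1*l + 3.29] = -5.68000000000000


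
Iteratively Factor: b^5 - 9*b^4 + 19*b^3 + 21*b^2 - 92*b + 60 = (b - 2)*(b^4 - 7*b^3 + 5*b^2 + 31*b - 30) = (b - 5)*(b - 2)*(b^3 - 2*b^2 - 5*b + 6) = (b - 5)*(b - 3)*(b - 2)*(b^2 + b - 2) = (b - 5)*(b - 3)*(b - 2)*(b + 2)*(b - 1)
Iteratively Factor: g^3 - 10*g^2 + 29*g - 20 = (g - 5)*(g^2 - 5*g + 4) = (g - 5)*(g - 4)*(g - 1)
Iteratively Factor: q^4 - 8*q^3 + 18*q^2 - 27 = (q - 3)*(q^3 - 5*q^2 + 3*q + 9) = (q - 3)^2*(q^2 - 2*q - 3) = (q - 3)^3*(q + 1)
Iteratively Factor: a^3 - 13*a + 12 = (a - 1)*(a^2 + a - 12) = (a - 3)*(a - 1)*(a + 4)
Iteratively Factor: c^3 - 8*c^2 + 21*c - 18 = (c - 3)*(c^2 - 5*c + 6) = (c - 3)*(c - 2)*(c - 3)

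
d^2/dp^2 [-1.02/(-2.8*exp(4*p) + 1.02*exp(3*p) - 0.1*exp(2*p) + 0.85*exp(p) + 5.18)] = ((-45.696*exp(3*p) + 9.3636*exp(2*p) - 0.408*exp(p) + 0.867)*(-2.8*exp(4*p) + 1.02*exp(3*p) - 0.1*exp(2*p) + 0.85*exp(p) + 5.18) - 1.02*(11.2*exp(3*p) - 3.06*exp(2*p) + 0.2*exp(p) - 0.85)*(22.4*exp(3*p) - 6.12*exp(2*p) + 0.4*exp(p) - 1.7)*exp(p))*exp(p)/(-2.8*exp(4*p) + 1.02*exp(3*p) - 0.1*exp(2*p) + 0.85*exp(p) + 5.18)^3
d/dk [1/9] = 0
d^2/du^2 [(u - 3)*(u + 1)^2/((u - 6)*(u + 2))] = 2*(19*u^3 + 99*u^2 + 288*u + 12)/(u^6 - 12*u^5 + 12*u^4 + 224*u^3 - 144*u^2 - 1728*u - 1728)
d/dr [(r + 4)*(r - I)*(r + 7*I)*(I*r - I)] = 4*I*r^3 + 9*r^2*(-2 + I) + 6*r*(-6 + I) + 24 + 21*I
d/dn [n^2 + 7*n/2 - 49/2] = 2*n + 7/2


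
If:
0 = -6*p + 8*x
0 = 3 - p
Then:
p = 3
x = 9/4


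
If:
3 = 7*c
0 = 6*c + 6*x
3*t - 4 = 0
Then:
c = 3/7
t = 4/3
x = -3/7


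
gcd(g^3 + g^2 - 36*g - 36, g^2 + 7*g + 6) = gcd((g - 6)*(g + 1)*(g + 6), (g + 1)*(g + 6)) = g^2 + 7*g + 6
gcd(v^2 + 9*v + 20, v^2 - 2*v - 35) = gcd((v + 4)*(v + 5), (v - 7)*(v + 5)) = v + 5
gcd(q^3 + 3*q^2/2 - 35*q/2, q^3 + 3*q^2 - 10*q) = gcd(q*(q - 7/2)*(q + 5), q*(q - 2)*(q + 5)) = q^2 + 5*q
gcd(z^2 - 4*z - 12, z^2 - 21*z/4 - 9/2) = z - 6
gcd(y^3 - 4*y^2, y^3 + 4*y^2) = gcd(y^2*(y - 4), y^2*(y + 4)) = y^2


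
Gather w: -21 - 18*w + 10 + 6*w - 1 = -12*w - 12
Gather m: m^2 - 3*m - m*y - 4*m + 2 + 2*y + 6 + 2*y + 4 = m^2 + m*(-y - 7) + 4*y + 12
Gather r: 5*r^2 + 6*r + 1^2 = 5*r^2 + 6*r + 1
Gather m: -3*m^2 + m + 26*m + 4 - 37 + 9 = -3*m^2 + 27*m - 24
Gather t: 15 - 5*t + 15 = 30 - 5*t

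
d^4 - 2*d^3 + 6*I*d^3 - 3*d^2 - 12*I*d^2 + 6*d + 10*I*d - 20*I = (d - 2)*(d - I)*(d + 2*I)*(d + 5*I)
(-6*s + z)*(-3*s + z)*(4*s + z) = 72*s^3 - 18*s^2*z - 5*s*z^2 + z^3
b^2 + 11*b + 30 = (b + 5)*(b + 6)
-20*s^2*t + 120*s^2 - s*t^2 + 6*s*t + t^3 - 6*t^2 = (-5*s + t)*(4*s + t)*(t - 6)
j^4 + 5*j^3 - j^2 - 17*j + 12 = (j - 1)^2*(j + 3)*(j + 4)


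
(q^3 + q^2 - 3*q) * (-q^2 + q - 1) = -q^5 + 3*q^3 - 4*q^2 + 3*q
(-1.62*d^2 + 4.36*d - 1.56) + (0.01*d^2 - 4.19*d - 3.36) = -1.61*d^2 + 0.17*d - 4.92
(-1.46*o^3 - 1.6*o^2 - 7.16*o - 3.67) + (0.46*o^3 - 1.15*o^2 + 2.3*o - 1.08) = -1.0*o^3 - 2.75*o^2 - 4.86*o - 4.75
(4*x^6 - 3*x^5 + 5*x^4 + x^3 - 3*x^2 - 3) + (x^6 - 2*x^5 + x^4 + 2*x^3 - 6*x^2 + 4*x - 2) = 5*x^6 - 5*x^5 + 6*x^4 + 3*x^3 - 9*x^2 + 4*x - 5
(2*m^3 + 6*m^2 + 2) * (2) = 4*m^3 + 12*m^2 + 4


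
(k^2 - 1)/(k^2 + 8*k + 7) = (k - 1)/(k + 7)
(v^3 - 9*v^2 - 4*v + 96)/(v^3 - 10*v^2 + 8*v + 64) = (v + 3)/(v + 2)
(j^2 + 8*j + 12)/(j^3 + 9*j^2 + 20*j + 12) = 1/(j + 1)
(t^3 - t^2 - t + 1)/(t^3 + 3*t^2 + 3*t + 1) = (t^2 - 2*t + 1)/(t^2 + 2*t + 1)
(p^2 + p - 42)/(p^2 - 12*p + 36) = (p + 7)/(p - 6)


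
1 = 1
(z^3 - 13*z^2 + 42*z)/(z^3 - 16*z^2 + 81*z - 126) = z/(z - 3)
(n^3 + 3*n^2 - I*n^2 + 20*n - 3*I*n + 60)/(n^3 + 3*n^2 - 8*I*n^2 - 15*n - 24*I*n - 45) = (n + 4*I)/(n - 3*I)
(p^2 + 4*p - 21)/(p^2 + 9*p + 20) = (p^2 + 4*p - 21)/(p^2 + 9*p + 20)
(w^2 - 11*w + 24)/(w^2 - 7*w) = (w^2 - 11*w + 24)/(w*(w - 7))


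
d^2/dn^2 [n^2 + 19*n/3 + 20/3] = 2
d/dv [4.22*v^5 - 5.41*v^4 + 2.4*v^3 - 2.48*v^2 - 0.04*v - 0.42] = 21.1*v^4 - 21.64*v^3 + 7.2*v^2 - 4.96*v - 0.04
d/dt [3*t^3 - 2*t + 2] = 9*t^2 - 2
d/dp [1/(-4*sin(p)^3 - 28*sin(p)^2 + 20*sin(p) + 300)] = (3*sin(p) - 1)*cos(p)/(4*(sin(p) - 3)^2*(sin(p) + 5)^3)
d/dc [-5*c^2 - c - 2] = -10*c - 1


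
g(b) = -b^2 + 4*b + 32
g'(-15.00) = 34.00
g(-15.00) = -253.00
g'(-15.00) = 34.00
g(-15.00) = -253.00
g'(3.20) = -2.40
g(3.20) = 34.56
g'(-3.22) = 10.44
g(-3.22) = 8.75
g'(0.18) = 3.64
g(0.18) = 32.69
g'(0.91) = 2.18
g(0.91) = 34.81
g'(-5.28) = 14.56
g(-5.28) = -17.00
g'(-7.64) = 19.28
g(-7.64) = -56.93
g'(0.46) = 3.08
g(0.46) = 33.63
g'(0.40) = 3.20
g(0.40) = 33.44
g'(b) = 4 - 2*b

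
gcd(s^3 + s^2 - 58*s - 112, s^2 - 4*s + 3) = 1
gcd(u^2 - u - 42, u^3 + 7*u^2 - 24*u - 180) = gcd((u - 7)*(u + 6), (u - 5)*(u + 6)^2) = u + 6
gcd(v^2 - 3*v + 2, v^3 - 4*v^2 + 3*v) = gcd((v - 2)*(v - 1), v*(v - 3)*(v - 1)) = v - 1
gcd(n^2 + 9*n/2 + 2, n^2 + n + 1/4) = n + 1/2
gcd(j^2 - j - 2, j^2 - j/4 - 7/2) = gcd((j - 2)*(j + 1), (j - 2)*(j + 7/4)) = j - 2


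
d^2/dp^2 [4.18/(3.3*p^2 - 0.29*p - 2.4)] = (91.0404*p^2 - 8.00052*p - 4.18*(6.6*p - 0.29)*(13.2*p - 0.58) - 66.2112)/(-3.3*p^2 + 0.29*p + 2.4)^3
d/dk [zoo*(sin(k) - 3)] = zoo*cos(k)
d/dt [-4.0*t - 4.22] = -4.00000000000000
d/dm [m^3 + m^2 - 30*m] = 3*m^2 + 2*m - 30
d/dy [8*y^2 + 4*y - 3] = 16*y + 4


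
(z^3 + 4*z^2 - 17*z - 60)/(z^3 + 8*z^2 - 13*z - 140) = (z + 3)/(z + 7)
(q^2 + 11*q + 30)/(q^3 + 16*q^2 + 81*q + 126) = (q + 5)/(q^2 + 10*q + 21)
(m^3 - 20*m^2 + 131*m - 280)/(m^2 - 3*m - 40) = (m^2 - 12*m + 35)/(m + 5)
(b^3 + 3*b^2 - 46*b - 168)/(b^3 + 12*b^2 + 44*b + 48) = (b - 7)/(b + 2)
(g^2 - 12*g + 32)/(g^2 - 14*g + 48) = (g - 4)/(g - 6)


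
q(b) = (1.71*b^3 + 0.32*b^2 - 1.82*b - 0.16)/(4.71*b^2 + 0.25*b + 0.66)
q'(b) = (-9.42*b - 0.25)*(1.71*b^3 + 0.32*b^2 - 1.82*b - 0.16)/(4.71*b^2 + 0.25*b + 0.66)^2 + (5.13*b^2 + 0.64*b - 1.82)/(4.71*b^2 + 0.25*b + 0.66) = (8.0541*b^4 + 0.855*b^3 + 12.038*b^2 + 1.9296*b - 1.1612)/(22.1841*b^4 + 2.355*b^3 + 6.2797*b^2 + 0.33*b + 0.4356)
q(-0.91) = 0.11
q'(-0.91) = 0.64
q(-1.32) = -0.13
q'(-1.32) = 0.55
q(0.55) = -0.35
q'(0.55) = 0.90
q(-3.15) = -0.96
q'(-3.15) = 0.40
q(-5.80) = -1.98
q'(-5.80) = 0.38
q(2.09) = 0.60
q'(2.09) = 0.46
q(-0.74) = 0.22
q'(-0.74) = 0.65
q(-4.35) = -1.43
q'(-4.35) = 0.39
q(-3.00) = -0.90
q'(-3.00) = 0.41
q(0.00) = -0.24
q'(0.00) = -2.67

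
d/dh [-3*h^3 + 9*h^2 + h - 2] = -9*h^2 + 18*h + 1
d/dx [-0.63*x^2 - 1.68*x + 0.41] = -1.26*x - 1.68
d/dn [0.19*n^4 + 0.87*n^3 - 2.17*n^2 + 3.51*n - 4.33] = 0.76*n^3 + 2.61*n^2 - 4.34*n + 3.51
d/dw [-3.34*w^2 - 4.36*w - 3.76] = -6.68*w - 4.36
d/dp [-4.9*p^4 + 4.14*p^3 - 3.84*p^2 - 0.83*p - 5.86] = -19.6*p^3 + 12.42*p^2 - 7.68*p - 0.83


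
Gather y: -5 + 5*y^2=5*y^2 - 5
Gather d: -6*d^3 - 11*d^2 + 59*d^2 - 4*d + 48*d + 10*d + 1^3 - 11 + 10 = -6*d^3 + 48*d^2 + 54*d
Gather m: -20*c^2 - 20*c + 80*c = -20*c^2 + 60*c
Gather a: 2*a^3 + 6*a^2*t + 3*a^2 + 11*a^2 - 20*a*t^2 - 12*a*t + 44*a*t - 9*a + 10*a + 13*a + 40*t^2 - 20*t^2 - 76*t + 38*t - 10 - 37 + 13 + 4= 2*a^3 + a^2*(6*t + 14) + a*(-20*t^2 + 32*t + 14) + 20*t^2 - 38*t - 30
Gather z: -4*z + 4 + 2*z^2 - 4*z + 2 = 2*z^2 - 8*z + 6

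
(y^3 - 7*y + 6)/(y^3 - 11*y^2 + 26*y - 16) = (y + 3)/(y - 8)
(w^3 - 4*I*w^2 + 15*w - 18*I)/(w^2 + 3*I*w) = w - 7*I - 6/w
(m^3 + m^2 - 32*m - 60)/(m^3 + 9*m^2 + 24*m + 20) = (m - 6)/(m + 2)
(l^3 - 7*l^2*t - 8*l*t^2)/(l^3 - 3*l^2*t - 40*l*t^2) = (l + t)/(l + 5*t)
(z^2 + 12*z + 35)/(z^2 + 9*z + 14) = (z + 5)/(z + 2)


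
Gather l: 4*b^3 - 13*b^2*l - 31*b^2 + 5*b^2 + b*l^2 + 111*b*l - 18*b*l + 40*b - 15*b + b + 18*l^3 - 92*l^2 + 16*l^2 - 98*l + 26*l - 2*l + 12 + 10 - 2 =4*b^3 - 26*b^2 + 26*b + 18*l^3 + l^2*(b - 76) + l*(-13*b^2 + 93*b - 74) + 20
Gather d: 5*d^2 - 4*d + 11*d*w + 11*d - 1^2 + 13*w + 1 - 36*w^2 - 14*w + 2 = 5*d^2 + d*(11*w + 7) - 36*w^2 - w + 2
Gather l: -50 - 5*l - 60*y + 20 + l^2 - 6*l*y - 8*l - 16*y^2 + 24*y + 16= l^2 + l*(-6*y - 13) - 16*y^2 - 36*y - 14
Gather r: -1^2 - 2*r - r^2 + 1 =-r^2 - 2*r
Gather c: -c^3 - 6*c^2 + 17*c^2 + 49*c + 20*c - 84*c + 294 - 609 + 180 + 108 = -c^3 + 11*c^2 - 15*c - 27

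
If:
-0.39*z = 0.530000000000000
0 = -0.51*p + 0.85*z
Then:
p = -2.26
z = -1.36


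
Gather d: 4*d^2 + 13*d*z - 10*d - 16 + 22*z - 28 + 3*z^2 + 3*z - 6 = 4*d^2 + d*(13*z - 10) + 3*z^2 + 25*z - 50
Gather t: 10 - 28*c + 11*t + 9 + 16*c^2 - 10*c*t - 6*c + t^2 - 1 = 16*c^2 - 34*c + t^2 + t*(11 - 10*c) + 18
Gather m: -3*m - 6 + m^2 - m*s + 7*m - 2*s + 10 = m^2 + m*(4 - s) - 2*s + 4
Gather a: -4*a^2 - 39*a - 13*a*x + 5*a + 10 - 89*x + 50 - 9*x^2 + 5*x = -4*a^2 + a*(-13*x - 34) - 9*x^2 - 84*x + 60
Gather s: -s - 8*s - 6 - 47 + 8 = -9*s - 45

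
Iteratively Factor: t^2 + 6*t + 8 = (t + 4)*(t + 2)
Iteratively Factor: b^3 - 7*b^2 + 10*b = (b - 2)*(b^2 - 5*b) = b*(b - 2)*(b - 5)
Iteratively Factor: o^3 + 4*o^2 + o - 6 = (o + 3)*(o^2 + o - 2) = (o + 2)*(o + 3)*(o - 1)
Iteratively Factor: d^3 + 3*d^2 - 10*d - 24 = (d + 2)*(d^2 + d - 12) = (d + 2)*(d + 4)*(d - 3)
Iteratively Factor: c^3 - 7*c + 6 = (c - 2)*(c^2 + 2*c - 3) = (c - 2)*(c - 1)*(c + 3)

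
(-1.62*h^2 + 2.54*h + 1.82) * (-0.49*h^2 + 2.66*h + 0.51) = 0.7938*h^4 - 5.5538*h^3 + 5.0384*h^2 + 6.1366*h + 0.9282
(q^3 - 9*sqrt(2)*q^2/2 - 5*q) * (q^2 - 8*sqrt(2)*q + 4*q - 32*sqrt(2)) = q^5 - 25*sqrt(2)*q^4/2 + 4*q^4 - 50*sqrt(2)*q^3 + 67*q^3 + 40*sqrt(2)*q^2 + 268*q^2 + 160*sqrt(2)*q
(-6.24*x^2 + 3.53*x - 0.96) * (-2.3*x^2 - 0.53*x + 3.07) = 14.352*x^4 - 4.8118*x^3 - 18.8197*x^2 + 11.3459*x - 2.9472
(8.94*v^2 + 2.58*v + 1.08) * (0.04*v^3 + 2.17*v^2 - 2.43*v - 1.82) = 0.3576*v^5 + 19.503*v^4 - 16.0824*v^3 - 20.1966*v^2 - 7.32*v - 1.9656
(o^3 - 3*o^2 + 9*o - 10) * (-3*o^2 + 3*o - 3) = -3*o^5 + 12*o^4 - 39*o^3 + 66*o^2 - 57*o + 30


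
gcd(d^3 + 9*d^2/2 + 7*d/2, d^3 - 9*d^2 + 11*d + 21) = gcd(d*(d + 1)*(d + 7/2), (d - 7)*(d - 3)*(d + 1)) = d + 1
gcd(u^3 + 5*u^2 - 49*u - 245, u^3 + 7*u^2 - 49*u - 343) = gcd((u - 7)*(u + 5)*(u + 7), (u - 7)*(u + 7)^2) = u^2 - 49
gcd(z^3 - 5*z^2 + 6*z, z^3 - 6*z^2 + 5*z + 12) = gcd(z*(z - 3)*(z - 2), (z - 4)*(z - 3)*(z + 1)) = z - 3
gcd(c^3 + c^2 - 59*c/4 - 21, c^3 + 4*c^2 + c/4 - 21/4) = c^2 + 5*c + 21/4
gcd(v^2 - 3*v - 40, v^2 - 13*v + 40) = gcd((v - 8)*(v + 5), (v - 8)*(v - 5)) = v - 8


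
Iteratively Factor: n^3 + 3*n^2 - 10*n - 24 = (n + 2)*(n^2 + n - 12) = (n - 3)*(n + 2)*(n + 4)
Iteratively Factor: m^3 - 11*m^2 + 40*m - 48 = (m - 3)*(m^2 - 8*m + 16) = (m - 4)*(m - 3)*(m - 4)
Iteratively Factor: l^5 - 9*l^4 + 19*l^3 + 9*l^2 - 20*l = (l - 5)*(l^4 - 4*l^3 - l^2 + 4*l) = (l - 5)*(l - 4)*(l^3 - l) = (l - 5)*(l - 4)*(l + 1)*(l^2 - l) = (l - 5)*(l - 4)*(l - 1)*(l + 1)*(l)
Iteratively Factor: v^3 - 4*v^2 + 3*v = (v - 1)*(v^2 - 3*v) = (v - 3)*(v - 1)*(v)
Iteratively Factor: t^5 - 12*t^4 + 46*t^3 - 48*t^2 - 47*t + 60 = (t - 4)*(t^4 - 8*t^3 + 14*t^2 + 8*t - 15) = (t - 4)*(t + 1)*(t^3 - 9*t^2 + 23*t - 15) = (t - 4)*(t - 3)*(t + 1)*(t^2 - 6*t + 5) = (t - 5)*(t - 4)*(t - 3)*(t + 1)*(t - 1)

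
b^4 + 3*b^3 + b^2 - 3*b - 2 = (b - 1)*(b + 1)^2*(b + 2)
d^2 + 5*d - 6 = (d - 1)*(d + 6)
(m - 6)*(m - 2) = m^2 - 8*m + 12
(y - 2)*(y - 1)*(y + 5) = y^3 + 2*y^2 - 13*y + 10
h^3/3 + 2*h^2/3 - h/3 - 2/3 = (h/3 + 1/3)*(h - 1)*(h + 2)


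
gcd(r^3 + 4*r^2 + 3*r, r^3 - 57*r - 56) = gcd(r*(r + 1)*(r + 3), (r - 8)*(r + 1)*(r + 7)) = r + 1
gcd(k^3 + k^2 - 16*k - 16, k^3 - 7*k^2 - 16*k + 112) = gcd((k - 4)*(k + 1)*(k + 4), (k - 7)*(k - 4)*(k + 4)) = k^2 - 16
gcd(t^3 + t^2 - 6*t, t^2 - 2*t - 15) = t + 3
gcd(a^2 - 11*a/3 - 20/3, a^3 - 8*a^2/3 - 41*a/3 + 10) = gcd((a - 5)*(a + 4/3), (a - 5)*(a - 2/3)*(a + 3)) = a - 5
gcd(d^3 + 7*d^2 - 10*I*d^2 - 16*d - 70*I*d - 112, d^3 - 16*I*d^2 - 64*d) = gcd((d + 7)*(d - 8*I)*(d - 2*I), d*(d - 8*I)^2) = d - 8*I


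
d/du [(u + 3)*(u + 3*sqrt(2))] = 2*u + 3 + 3*sqrt(2)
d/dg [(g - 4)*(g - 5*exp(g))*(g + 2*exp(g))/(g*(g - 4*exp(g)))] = (g^4*exp(g) + g^4 - 20*g^3*exp(2*g) - 12*g^3*exp(g) + 40*g^2*exp(3*g) + 102*g^2*exp(2*g) + 4*g^2*exp(g) - 160*g*exp(3*g) - 80*g*exp(2*g) + 160*exp(3*g))/(g^2*(g^2 - 8*g*exp(g) + 16*exp(2*g)))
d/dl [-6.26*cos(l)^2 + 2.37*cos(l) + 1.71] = (12.52*cos(l) - 2.37)*sin(l)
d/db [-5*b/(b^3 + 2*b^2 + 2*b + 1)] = 5*(2*b^3 + 2*b^2 - 1)/(b^6 + 4*b^5 + 8*b^4 + 10*b^3 + 8*b^2 + 4*b + 1)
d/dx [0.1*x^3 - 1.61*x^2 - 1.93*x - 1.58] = 0.3*x^2 - 3.22*x - 1.93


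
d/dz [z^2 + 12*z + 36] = 2*z + 12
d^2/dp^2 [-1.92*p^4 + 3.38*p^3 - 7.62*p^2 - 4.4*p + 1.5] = -23.04*p^2 + 20.28*p - 15.24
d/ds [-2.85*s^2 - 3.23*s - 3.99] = -5.7*s - 3.23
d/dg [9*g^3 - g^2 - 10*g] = 27*g^2 - 2*g - 10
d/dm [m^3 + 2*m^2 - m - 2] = 3*m^2 + 4*m - 1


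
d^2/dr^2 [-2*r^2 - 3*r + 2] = -4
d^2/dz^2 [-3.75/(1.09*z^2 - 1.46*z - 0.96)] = (-8.91075*z^2 + 11.9355*z + 3.75*(2.18*z - 1.46)*(4.36*z - 2.92) + 7.848)/(-1.09*z^2 + 1.46*z + 0.96)^3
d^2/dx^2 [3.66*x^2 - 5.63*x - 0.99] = 7.32000000000000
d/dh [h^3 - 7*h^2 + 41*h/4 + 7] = 3*h^2 - 14*h + 41/4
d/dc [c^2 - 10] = 2*c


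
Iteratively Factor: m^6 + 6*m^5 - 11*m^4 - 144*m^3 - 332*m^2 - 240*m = (m + 3)*(m^5 + 3*m^4 - 20*m^3 - 84*m^2 - 80*m) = m*(m + 3)*(m^4 + 3*m^3 - 20*m^2 - 84*m - 80) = m*(m - 5)*(m + 3)*(m^3 + 8*m^2 + 20*m + 16) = m*(m - 5)*(m + 2)*(m + 3)*(m^2 + 6*m + 8) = m*(m - 5)*(m + 2)*(m + 3)*(m + 4)*(m + 2)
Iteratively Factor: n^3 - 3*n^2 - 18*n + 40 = (n - 2)*(n^2 - n - 20) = (n - 5)*(n - 2)*(n + 4)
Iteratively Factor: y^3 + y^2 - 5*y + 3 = (y - 1)*(y^2 + 2*y - 3) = (y - 1)*(y + 3)*(y - 1)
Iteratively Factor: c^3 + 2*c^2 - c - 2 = (c - 1)*(c^2 + 3*c + 2) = (c - 1)*(c + 1)*(c + 2)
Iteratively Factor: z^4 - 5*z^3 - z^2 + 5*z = (z)*(z^3 - 5*z^2 - z + 5) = z*(z - 5)*(z^2 - 1) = z*(z - 5)*(z + 1)*(z - 1)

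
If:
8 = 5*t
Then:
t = 8/5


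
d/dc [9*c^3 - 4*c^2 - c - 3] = 27*c^2 - 8*c - 1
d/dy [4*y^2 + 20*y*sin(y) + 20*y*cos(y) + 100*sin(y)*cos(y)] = 20*sqrt(2)*y*cos(y + pi/4) + 8*y + 20*sqrt(2)*sin(y + pi/4) + 100*cos(2*y)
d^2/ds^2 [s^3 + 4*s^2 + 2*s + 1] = 6*s + 8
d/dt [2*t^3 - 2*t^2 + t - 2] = 6*t^2 - 4*t + 1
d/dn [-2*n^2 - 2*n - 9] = -4*n - 2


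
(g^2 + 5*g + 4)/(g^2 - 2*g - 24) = (g + 1)/(g - 6)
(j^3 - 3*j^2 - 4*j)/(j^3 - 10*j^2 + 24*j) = (j + 1)/(j - 6)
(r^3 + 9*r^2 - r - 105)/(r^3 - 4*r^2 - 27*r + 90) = (r + 7)/(r - 6)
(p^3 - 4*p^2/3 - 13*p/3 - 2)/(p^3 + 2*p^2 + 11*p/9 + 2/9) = 3*(p - 3)/(3*p + 1)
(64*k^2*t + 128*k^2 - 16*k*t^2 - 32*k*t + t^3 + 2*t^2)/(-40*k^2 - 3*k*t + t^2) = (-8*k*t - 16*k + t^2 + 2*t)/(5*k + t)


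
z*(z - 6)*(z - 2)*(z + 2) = z^4 - 6*z^3 - 4*z^2 + 24*z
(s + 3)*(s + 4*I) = s^2 + 3*s + 4*I*s + 12*I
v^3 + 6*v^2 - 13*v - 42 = (v - 3)*(v + 2)*(v + 7)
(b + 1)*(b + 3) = b^2 + 4*b + 3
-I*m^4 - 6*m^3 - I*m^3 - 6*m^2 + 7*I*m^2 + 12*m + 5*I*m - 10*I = (m + 2)*(m - 5*I)*(m - I)*(-I*m + I)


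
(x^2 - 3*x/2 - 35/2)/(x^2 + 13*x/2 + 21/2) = (x - 5)/(x + 3)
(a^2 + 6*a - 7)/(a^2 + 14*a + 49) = (a - 1)/(a + 7)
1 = 1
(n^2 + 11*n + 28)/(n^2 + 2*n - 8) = (n + 7)/(n - 2)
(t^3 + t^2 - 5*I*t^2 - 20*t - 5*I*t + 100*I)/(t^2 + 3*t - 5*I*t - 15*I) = (t^2 + t - 20)/(t + 3)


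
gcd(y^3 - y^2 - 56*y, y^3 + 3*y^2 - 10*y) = y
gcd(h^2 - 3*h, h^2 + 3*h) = h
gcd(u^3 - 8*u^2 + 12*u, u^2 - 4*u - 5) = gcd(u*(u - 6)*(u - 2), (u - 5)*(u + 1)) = 1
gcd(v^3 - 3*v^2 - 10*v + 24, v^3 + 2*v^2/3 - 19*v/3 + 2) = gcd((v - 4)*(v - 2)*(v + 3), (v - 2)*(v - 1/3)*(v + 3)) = v^2 + v - 6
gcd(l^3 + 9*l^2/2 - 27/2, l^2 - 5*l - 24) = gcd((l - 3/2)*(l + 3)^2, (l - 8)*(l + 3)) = l + 3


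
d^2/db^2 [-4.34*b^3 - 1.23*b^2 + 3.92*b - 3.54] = -26.04*b - 2.46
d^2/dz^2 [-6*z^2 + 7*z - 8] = -12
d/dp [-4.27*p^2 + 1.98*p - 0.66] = 1.98 - 8.54*p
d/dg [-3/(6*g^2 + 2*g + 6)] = 3*(6*g + 1)/(2*(3*g^2 + g + 3)^2)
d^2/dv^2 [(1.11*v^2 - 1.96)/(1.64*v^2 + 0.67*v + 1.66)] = (-3.5527136788005e-15*v^4 - 2.439336*v^3 - 49.76088*v^2 - 12.921888*v + 15.029552)/(4.410944*v^6 + 5.406096*v^5 + 15.602796*v^4 + 11.244811*v^3 + 15.793074*v^2 + 5.538756*v + 4.574296)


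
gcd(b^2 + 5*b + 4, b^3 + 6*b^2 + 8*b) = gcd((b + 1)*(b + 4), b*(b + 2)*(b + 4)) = b + 4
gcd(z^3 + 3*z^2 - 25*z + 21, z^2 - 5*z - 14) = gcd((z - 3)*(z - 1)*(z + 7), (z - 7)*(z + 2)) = 1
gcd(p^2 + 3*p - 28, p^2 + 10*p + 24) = 1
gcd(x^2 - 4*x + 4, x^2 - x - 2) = x - 2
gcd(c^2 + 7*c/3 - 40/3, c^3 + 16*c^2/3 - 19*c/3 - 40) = c^2 + 7*c/3 - 40/3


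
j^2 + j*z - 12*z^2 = (j - 3*z)*(j + 4*z)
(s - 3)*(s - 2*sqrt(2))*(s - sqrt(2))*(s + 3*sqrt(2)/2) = s^4 - 3*s^3 - 3*sqrt(2)*s^3/2 - 5*s^2 + 9*sqrt(2)*s^2/2 + 6*sqrt(2)*s + 15*s - 18*sqrt(2)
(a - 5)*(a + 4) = a^2 - a - 20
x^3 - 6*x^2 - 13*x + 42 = (x - 7)*(x - 2)*(x + 3)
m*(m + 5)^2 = m^3 + 10*m^2 + 25*m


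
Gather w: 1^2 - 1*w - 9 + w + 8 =0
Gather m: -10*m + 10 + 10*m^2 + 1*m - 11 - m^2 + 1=9*m^2 - 9*m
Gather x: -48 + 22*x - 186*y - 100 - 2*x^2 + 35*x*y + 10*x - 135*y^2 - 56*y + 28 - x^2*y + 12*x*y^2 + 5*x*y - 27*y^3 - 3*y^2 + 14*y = x^2*(-y - 2) + x*(12*y^2 + 40*y + 32) - 27*y^3 - 138*y^2 - 228*y - 120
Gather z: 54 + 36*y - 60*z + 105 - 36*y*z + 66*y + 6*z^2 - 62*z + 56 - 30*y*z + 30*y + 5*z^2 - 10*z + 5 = 132*y + 11*z^2 + z*(-66*y - 132) + 220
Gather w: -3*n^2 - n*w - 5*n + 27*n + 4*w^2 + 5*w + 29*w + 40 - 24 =-3*n^2 + 22*n + 4*w^2 + w*(34 - n) + 16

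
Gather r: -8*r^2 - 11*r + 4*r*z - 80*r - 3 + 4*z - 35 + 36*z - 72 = -8*r^2 + r*(4*z - 91) + 40*z - 110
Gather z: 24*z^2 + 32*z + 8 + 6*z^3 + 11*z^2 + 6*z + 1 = 6*z^3 + 35*z^2 + 38*z + 9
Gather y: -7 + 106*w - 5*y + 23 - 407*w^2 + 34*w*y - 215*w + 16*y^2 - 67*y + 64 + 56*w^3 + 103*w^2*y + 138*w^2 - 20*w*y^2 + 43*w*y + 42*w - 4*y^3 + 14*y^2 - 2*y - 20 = 56*w^3 - 269*w^2 - 67*w - 4*y^3 + y^2*(30 - 20*w) + y*(103*w^2 + 77*w - 74) + 60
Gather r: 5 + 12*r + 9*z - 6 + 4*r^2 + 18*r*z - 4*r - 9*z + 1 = 4*r^2 + r*(18*z + 8)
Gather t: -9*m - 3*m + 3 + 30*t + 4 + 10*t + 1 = -12*m + 40*t + 8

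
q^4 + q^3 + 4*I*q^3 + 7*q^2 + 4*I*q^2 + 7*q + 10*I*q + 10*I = (q + 1)*(q - 2*I)*(q + I)*(q + 5*I)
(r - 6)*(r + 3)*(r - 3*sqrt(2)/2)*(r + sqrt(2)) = r^4 - 3*r^3 - sqrt(2)*r^3/2 - 21*r^2 + 3*sqrt(2)*r^2/2 + 9*r + 9*sqrt(2)*r + 54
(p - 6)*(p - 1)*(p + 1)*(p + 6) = p^4 - 37*p^2 + 36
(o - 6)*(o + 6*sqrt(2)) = o^2 - 6*o + 6*sqrt(2)*o - 36*sqrt(2)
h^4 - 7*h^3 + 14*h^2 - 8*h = h*(h - 4)*(h - 2)*(h - 1)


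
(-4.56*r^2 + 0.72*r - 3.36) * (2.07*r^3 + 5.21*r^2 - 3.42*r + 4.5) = -9.4392*r^5 - 22.2672*r^4 + 12.3912*r^3 - 40.488*r^2 + 14.7312*r - 15.12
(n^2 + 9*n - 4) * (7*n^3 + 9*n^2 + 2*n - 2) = 7*n^5 + 72*n^4 + 55*n^3 - 20*n^2 - 26*n + 8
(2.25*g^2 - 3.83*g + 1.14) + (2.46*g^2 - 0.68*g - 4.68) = 4.71*g^2 - 4.51*g - 3.54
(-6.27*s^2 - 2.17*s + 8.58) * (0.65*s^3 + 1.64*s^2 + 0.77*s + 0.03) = -4.0755*s^5 - 11.6933*s^4 - 2.8097*s^3 + 12.2122*s^2 + 6.5415*s + 0.2574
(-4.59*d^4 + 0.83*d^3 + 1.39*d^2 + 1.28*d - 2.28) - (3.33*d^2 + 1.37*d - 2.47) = -4.59*d^4 + 0.83*d^3 - 1.94*d^2 - 0.0900000000000001*d + 0.19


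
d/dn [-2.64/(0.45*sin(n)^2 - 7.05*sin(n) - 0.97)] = (2.376*sin(n) - 18.612)*cos(n)/(-0.45*sin(n)^2 + 7.05*sin(n) + 0.97)^2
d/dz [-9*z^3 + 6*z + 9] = 6 - 27*z^2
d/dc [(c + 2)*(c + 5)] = 2*c + 7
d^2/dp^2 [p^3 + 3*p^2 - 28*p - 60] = 6*p + 6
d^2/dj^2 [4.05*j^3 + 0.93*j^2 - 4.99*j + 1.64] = 24.3*j + 1.86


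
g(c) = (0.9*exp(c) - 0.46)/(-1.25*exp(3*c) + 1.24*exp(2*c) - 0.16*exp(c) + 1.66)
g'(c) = (0.9*exp(c) - 0.46)*(3.75*exp(3*c) - 2.48*exp(2*c) + 0.16*exp(c))/(-1.25*exp(3*c) + 1.24*exp(2*c) - 0.16*exp(c) + 1.66)^2 + 0.9*exp(c)/(-1.25*exp(3*c) + 1.24*exp(2*c) - 0.16*exp(c) + 1.66)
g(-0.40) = 0.08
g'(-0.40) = 0.35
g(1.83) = -0.02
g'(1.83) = 0.04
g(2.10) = -0.01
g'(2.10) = 0.02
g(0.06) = 0.36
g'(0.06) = 1.16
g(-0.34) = 0.10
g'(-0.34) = 0.38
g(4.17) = -0.00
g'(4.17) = 0.00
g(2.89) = -0.00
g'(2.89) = 0.00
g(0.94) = -0.16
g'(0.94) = 0.45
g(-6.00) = -0.28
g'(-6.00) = 0.00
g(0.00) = 0.30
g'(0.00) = 0.89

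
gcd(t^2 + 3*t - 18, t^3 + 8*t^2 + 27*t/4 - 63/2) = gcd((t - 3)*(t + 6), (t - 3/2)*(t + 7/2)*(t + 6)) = t + 6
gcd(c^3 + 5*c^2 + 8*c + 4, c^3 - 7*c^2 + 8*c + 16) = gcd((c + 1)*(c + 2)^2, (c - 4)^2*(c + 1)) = c + 1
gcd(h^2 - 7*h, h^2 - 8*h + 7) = h - 7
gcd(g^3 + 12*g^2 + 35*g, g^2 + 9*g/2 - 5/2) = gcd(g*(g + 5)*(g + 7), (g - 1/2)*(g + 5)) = g + 5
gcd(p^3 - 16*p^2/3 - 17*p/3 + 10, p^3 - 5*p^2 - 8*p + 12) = p^2 - 7*p + 6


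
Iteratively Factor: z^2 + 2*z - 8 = (z - 2)*(z + 4)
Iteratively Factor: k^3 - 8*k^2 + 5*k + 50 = (k - 5)*(k^2 - 3*k - 10) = (k - 5)*(k + 2)*(k - 5)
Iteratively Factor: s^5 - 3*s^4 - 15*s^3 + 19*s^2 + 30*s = (s - 5)*(s^4 + 2*s^3 - 5*s^2 - 6*s) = (s - 5)*(s + 1)*(s^3 + s^2 - 6*s) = (s - 5)*(s + 1)*(s + 3)*(s^2 - 2*s) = (s - 5)*(s - 2)*(s + 1)*(s + 3)*(s)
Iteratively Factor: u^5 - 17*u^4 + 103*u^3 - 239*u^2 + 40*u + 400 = (u - 4)*(u^4 - 13*u^3 + 51*u^2 - 35*u - 100) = (u - 4)*(u + 1)*(u^3 - 14*u^2 + 65*u - 100) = (u - 5)*(u - 4)*(u + 1)*(u^2 - 9*u + 20) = (u - 5)*(u - 4)^2*(u + 1)*(u - 5)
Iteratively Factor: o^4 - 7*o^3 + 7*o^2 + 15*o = (o + 1)*(o^3 - 8*o^2 + 15*o) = (o - 5)*(o + 1)*(o^2 - 3*o) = o*(o - 5)*(o + 1)*(o - 3)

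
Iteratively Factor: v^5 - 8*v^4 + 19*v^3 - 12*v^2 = (v)*(v^4 - 8*v^3 + 19*v^2 - 12*v) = v*(v - 4)*(v^3 - 4*v^2 + 3*v) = v*(v - 4)*(v - 1)*(v^2 - 3*v) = v^2*(v - 4)*(v - 1)*(v - 3)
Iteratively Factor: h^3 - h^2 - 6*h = (h)*(h^2 - h - 6) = h*(h - 3)*(h + 2)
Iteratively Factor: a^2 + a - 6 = (a + 3)*(a - 2)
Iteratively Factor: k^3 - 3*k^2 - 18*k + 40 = (k + 4)*(k^2 - 7*k + 10) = (k - 5)*(k + 4)*(k - 2)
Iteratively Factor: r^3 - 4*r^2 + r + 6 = (r + 1)*(r^2 - 5*r + 6) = (r - 2)*(r + 1)*(r - 3)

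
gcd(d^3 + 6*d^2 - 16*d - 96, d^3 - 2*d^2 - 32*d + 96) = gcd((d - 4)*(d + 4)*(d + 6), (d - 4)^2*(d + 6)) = d^2 + 2*d - 24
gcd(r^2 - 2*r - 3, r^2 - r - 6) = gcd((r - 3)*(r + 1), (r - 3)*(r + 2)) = r - 3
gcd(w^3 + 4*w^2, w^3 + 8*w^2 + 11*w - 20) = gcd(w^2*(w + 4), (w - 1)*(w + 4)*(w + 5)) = w + 4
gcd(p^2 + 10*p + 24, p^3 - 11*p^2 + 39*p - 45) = 1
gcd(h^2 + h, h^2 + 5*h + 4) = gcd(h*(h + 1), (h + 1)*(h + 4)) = h + 1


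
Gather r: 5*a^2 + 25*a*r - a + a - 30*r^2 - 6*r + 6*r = 5*a^2 + 25*a*r - 30*r^2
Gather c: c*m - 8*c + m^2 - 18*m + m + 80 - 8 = c*(m - 8) + m^2 - 17*m + 72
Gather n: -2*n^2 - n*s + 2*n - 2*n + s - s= -2*n^2 - n*s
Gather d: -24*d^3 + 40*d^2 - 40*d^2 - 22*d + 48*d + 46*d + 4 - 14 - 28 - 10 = -24*d^3 + 72*d - 48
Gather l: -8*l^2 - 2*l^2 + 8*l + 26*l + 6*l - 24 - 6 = -10*l^2 + 40*l - 30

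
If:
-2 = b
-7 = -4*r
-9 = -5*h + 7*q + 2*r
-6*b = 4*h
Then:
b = -2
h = 3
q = 5/14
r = 7/4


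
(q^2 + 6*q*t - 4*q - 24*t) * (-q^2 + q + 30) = -q^4 - 6*q^3*t + 5*q^3 + 30*q^2*t + 26*q^2 + 156*q*t - 120*q - 720*t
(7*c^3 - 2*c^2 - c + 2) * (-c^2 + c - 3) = -7*c^5 + 9*c^4 - 22*c^3 + 3*c^2 + 5*c - 6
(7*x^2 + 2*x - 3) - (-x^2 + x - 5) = 8*x^2 + x + 2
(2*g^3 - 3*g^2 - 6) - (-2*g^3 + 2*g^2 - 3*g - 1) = 4*g^3 - 5*g^2 + 3*g - 5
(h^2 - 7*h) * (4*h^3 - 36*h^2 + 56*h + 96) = 4*h^5 - 64*h^4 + 308*h^3 - 296*h^2 - 672*h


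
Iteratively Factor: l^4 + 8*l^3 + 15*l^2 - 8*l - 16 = (l + 4)*(l^3 + 4*l^2 - l - 4) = (l - 1)*(l + 4)*(l^2 + 5*l + 4) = (l - 1)*(l + 4)^2*(l + 1)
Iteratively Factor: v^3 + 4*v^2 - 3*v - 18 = (v - 2)*(v^2 + 6*v + 9) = (v - 2)*(v + 3)*(v + 3)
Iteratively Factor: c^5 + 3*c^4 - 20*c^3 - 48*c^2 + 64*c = (c - 4)*(c^4 + 7*c^3 + 8*c^2 - 16*c) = c*(c - 4)*(c^3 + 7*c^2 + 8*c - 16) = c*(c - 4)*(c + 4)*(c^2 + 3*c - 4) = c*(c - 4)*(c - 1)*(c + 4)*(c + 4)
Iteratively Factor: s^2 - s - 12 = (s + 3)*(s - 4)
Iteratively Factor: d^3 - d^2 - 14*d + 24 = (d - 3)*(d^2 + 2*d - 8) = (d - 3)*(d - 2)*(d + 4)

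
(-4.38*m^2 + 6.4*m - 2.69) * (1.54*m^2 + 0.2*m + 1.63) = -6.7452*m^4 + 8.98*m^3 - 10.002*m^2 + 9.894*m - 4.3847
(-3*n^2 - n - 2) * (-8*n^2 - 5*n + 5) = 24*n^4 + 23*n^3 + 6*n^2 + 5*n - 10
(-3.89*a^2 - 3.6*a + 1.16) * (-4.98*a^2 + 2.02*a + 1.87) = 19.3722*a^4 + 10.0702*a^3 - 20.3231*a^2 - 4.3888*a + 2.1692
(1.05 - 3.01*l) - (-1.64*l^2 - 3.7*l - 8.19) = 1.64*l^2 + 0.69*l + 9.24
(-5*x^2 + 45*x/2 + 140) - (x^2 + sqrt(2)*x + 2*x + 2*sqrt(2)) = -6*x^2 - sqrt(2)*x + 41*x/2 - 2*sqrt(2) + 140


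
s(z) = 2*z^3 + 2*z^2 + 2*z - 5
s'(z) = 6*z^2 + 4*z + 2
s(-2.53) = -29.65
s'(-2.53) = 30.29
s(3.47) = 109.59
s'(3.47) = 88.13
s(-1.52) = -10.44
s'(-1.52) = 9.78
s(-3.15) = -53.97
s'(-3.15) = 48.94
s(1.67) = 13.23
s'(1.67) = 25.41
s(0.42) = -3.66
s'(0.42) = 4.74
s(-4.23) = -129.05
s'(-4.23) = 92.44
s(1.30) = 5.37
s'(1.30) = 17.34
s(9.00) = 1633.00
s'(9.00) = 524.00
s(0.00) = -5.00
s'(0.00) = 2.00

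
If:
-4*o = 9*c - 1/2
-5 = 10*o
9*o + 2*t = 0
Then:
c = 5/18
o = -1/2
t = 9/4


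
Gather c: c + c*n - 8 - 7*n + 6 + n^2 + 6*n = c*(n + 1) + n^2 - n - 2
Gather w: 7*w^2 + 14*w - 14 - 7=7*w^2 + 14*w - 21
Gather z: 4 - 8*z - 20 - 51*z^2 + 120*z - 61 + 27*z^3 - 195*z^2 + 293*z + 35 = 27*z^3 - 246*z^2 + 405*z - 42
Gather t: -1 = -1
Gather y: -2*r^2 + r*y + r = -2*r^2 + r*y + r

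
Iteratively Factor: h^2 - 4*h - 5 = (h - 5)*(h + 1)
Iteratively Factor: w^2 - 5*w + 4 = (w - 1)*(w - 4)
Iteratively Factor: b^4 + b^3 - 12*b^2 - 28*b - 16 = (b + 2)*(b^3 - b^2 - 10*b - 8) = (b + 1)*(b + 2)*(b^2 - 2*b - 8) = (b + 1)*(b + 2)^2*(b - 4)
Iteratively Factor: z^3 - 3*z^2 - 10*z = (z)*(z^2 - 3*z - 10) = z*(z - 5)*(z + 2)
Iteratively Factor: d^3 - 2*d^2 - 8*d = (d - 4)*(d^2 + 2*d) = d*(d - 4)*(d + 2)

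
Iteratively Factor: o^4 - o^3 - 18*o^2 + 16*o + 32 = (o + 1)*(o^3 - 2*o^2 - 16*o + 32) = (o - 4)*(o + 1)*(o^2 + 2*o - 8) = (o - 4)*(o - 2)*(o + 1)*(o + 4)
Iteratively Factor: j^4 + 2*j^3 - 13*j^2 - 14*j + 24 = (j - 3)*(j^3 + 5*j^2 + 2*j - 8) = (j - 3)*(j + 2)*(j^2 + 3*j - 4) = (j - 3)*(j + 2)*(j + 4)*(j - 1)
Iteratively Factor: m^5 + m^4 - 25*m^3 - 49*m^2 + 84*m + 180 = (m + 2)*(m^4 - m^3 - 23*m^2 - 3*m + 90) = (m - 2)*(m + 2)*(m^3 + m^2 - 21*m - 45) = (m - 2)*(m + 2)*(m + 3)*(m^2 - 2*m - 15) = (m - 2)*(m + 2)*(m + 3)^2*(m - 5)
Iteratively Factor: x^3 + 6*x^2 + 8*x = (x)*(x^2 + 6*x + 8) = x*(x + 4)*(x + 2)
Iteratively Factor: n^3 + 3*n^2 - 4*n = (n + 4)*(n^2 - n) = n*(n + 4)*(n - 1)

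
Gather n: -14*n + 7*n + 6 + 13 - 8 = 11 - 7*n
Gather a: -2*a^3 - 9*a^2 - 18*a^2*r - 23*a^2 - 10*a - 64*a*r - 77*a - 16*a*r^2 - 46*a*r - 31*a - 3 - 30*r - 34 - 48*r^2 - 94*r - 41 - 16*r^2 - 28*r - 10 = -2*a^3 + a^2*(-18*r - 32) + a*(-16*r^2 - 110*r - 118) - 64*r^2 - 152*r - 88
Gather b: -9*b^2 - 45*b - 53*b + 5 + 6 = -9*b^2 - 98*b + 11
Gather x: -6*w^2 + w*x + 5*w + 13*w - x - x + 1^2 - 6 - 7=-6*w^2 + 18*w + x*(w - 2) - 12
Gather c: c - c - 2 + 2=0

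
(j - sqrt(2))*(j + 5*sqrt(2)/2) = j^2 + 3*sqrt(2)*j/2 - 5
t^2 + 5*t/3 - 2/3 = (t - 1/3)*(t + 2)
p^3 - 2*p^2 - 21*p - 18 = (p - 6)*(p + 1)*(p + 3)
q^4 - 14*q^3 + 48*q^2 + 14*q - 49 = (q - 7)^2*(q - 1)*(q + 1)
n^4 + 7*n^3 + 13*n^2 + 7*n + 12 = (n + 3)*(n + 4)*(-I*n + 1)*(I*n + 1)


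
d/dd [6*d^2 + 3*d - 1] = 12*d + 3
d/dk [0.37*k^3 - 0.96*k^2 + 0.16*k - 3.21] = 1.11*k^2 - 1.92*k + 0.16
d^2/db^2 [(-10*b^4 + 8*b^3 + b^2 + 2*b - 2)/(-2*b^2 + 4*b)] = 2*(5*b^6 - 30*b^5 + 60*b^4 - 18*b^3 + 3*b^2 - 6*b + 4)/(b^3*(b^3 - 6*b^2 + 12*b - 8))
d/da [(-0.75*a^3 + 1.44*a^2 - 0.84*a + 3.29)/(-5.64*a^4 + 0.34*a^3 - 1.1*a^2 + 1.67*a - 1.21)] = (-4.23*a^6 + 16.2432*a^5 - 13.8774*a^4 + 72.2886*a^3 + 0.8475*a^2 + 3.7532*a - 4.4779)/(31.8096*a^8 - 3.8352*a^7 + 12.5236*a^6 - 19.5856*a^5 + 15.9944*a^4 - 4.4968*a^3 + 5.4509*a^2 - 4.0414*a + 1.4641)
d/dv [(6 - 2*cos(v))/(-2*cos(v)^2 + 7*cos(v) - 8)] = 2*(-12*cos(v) + cos(2*v) + 14)*sin(v)/(-7*cos(v) + cos(2*v) + 9)^2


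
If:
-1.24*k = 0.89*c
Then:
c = -1.39325842696629*k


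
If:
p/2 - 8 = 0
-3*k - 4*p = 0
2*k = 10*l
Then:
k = -64/3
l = -64/15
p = 16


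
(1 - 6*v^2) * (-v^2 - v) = 6*v^4 + 6*v^3 - v^2 - v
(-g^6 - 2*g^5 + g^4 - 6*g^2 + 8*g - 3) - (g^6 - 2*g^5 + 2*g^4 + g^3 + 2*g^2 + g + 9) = -2*g^6 - g^4 - g^3 - 8*g^2 + 7*g - 12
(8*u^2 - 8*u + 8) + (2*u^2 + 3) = 10*u^2 - 8*u + 11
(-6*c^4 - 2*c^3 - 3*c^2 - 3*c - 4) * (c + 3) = -6*c^5 - 20*c^4 - 9*c^3 - 12*c^2 - 13*c - 12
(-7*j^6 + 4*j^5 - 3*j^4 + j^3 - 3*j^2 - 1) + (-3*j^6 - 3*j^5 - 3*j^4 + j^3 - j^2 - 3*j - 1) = -10*j^6 + j^5 - 6*j^4 + 2*j^3 - 4*j^2 - 3*j - 2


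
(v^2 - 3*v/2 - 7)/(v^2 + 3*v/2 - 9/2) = (2*v^2 - 3*v - 14)/(2*v^2 + 3*v - 9)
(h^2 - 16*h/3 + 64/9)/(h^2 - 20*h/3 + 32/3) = (h - 8/3)/(h - 4)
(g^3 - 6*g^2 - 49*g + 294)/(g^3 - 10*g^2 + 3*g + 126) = (g + 7)/(g + 3)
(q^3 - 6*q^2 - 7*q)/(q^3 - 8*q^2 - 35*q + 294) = q*(q + 1)/(q^2 - q - 42)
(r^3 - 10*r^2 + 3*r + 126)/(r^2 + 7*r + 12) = (r^2 - 13*r + 42)/(r + 4)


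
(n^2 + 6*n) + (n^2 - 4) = 2*n^2 + 6*n - 4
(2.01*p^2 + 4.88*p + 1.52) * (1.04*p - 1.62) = 2.0904*p^3 + 1.819*p^2 - 6.3248*p - 2.4624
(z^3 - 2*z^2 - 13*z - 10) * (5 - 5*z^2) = -5*z^5 + 10*z^4 + 70*z^3 + 40*z^2 - 65*z - 50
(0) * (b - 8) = 0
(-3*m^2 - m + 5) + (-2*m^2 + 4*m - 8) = -5*m^2 + 3*m - 3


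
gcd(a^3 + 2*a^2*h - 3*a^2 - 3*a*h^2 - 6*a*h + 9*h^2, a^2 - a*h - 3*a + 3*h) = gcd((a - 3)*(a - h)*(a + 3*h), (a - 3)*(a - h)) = a^2 - a*h - 3*a + 3*h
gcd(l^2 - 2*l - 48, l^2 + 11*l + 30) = l + 6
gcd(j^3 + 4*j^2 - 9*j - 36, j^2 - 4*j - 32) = j + 4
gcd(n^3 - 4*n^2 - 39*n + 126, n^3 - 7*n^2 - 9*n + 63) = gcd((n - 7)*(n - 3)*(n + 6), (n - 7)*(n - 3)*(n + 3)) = n^2 - 10*n + 21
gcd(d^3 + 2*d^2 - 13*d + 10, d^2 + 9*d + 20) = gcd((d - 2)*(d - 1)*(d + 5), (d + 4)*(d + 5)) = d + 5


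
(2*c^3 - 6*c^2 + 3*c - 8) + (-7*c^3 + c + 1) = -5*c^3 - 6*c^2 + 4*c - 7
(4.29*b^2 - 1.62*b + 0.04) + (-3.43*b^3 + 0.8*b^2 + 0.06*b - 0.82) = -3.43*b^3 + 5.09*b^2 - 1.56*b - 0.78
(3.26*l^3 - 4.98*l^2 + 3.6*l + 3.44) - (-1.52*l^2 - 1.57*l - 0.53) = 3.26*l^3 - 3.46*l^2 + 5.17*l + 3.97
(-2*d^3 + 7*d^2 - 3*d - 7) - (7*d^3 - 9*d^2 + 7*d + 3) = -9*d^3 + 16*d^2 - 10*d - 10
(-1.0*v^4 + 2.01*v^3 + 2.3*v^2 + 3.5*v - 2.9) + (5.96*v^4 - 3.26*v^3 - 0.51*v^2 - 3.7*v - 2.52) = 4.96*v^4 - 1.25*v^3 + 1.79*v^2 - 0.2*v - 5.42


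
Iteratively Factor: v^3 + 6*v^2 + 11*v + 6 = (v + 2)*(v^2 + 4*v + 3) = (v + 1)*(v + 2)*(v + 3)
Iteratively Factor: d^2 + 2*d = (d)*(d + 2)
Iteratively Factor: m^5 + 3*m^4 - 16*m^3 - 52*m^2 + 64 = (m + 4)*(m^4 - m^3 - 12*m^2 - 4*m + 16) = (m - 1)*(m + 4)*(m^3 - 12*m - 16) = (m - 1)*(m + 2)*(m + 4)*(m^2 - 2*m - 8) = (m - 4)*(m - 1)*(m + 2)*(m + 4)*(m + 2)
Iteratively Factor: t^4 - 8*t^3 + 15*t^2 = (t)*(t^3 - 8*t^2 + 15*t) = t^2*(t^2 - 8*t + 15) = t^2*(t - 3)*(t - 5)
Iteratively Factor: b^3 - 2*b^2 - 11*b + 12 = (b - 4)*(b^2 + 2*b - 3) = (b - 4)*(b - 1)*(b + 3)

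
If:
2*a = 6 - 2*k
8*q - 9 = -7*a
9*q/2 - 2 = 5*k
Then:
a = 191/17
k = -140/17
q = -148/17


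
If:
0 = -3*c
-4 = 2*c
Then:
No Solution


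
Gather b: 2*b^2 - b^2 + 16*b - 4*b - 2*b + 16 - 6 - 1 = b^2 + 10*b + 9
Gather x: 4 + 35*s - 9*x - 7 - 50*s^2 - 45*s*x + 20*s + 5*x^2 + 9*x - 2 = -50*s^2 - 45*s*x + 55*s + 5*x^2 - 5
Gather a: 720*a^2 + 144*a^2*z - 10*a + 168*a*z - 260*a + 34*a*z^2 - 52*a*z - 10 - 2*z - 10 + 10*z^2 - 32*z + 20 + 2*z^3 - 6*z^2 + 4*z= a^2*(144*z + 720) + a*(34*z^2 + 116*z - 270) + 2*z^3 + 4*z^2 - 30*z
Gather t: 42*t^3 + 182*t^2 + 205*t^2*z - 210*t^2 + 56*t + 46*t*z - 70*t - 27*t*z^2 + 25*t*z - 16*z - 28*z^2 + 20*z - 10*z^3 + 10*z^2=42*t^3 + t^2*(205*z - 28) + t*(-27*z^2 + 71*z - 14) - 10*z^3 - 18*z^2 + 4*z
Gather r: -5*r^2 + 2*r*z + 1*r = -5*r^2 + r*(2*z + 1)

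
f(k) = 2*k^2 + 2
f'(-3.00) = -12.00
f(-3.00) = 20.00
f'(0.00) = 0.00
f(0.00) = 2.00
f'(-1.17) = -4.68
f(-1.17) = 4.74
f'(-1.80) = -7.20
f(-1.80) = 8.48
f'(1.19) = 4.76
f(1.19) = 4.83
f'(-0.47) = -1.88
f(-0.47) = 2.44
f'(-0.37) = -1.48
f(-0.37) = 2.27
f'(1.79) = 7.16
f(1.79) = 8.41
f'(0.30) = 1.20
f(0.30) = 2.18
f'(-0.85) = -3.40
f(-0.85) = 3.44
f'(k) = 4*k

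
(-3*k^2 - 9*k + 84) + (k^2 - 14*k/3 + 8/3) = -2*k^2 - 41*k/3 + 260/3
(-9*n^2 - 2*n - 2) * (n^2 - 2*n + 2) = -9*n^4 + 16*n^3 - 16*n^2 - 4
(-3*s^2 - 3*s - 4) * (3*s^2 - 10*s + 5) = -9*s^4 + 21*s^3 + 3*s^2 + 25*s - 20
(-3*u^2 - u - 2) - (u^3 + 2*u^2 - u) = -u^3 - 5*u^2 - 2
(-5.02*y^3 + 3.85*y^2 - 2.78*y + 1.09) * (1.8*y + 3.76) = -9.036*y^4 - 11.9452*y^3 + 9.472*y^2 - 8.4908*y + 4.0984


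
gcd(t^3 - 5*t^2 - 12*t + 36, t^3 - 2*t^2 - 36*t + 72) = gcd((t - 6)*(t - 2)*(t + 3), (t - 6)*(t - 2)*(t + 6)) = t^2 - 8*t + 12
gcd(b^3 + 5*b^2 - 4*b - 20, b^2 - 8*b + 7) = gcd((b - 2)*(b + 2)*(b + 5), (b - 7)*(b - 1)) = 1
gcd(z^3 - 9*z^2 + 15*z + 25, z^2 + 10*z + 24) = 1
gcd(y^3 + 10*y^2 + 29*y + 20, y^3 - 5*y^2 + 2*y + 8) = y + 1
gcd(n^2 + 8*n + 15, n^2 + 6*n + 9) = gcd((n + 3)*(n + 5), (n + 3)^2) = n + 3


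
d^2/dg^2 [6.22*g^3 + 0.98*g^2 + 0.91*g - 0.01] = 37.32*g + 1.96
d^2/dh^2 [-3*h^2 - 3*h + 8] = -6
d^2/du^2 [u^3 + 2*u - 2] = 6*u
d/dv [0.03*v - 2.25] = 0.0300000000000000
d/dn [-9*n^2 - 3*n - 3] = -18*n - 3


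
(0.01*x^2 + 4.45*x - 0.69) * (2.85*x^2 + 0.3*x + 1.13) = 0.0285*x^4 + 12.6855*x^3 - 0.6202*x^2 + 4.8215*x - 0.7797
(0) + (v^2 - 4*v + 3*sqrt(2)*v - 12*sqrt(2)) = v^2 - 4*v + 3*sqrt(2)*v - 12*sqrt(2)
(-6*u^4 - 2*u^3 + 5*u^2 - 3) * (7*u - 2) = -42*u^5 - 2*u^4 + 39*u^3 - 10*u^2 - 21*u + 6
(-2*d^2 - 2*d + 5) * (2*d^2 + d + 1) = -4*d^4 - 6*d^3 + 6*d^2 + 3*d + 5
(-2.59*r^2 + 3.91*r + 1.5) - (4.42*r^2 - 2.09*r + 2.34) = -7.01*r^2 + 6.0*r - 0.84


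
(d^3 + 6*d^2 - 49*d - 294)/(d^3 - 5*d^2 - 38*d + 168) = (d + 7)/(d - 4)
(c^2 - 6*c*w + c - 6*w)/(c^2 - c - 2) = (c - 6*w)/(c - 2)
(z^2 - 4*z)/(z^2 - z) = (z - 4)/(z - 1)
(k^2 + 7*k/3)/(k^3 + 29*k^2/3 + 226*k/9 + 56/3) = 3*k/(3*k^2 + 22*k + 24)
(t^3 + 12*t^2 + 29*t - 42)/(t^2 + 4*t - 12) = (t^2 + 6*t - 7)/(t - 2)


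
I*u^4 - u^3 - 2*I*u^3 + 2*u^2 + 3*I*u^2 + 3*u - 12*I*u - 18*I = (u - 3)*(u - 2*I)*(u + 3*I)*(I*u + I)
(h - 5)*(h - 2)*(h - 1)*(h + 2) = h^4 - 6*h^3 + h^2 + 24*h - 20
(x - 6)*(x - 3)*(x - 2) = x^3 - 11*x^2 + 36*x - 36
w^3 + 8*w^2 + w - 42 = (w - 2)*(w + 3)*(w + 7)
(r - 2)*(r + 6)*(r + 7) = r^3 + 11*r^2 + 16*r - 84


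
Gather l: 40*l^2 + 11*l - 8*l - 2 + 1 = 40*l^2 + 3*l - 1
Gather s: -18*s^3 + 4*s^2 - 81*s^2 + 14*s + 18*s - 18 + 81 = -18*s^3 - 77*s^2 + 32*s + 63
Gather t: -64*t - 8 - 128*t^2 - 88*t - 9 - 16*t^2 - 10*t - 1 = -144*t^2 - 162*t - 18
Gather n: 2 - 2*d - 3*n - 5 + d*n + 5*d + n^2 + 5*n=3*d + n^2 + n*(d + 2) - 3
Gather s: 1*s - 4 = s - 4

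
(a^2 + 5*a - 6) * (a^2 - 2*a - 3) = a^4 + 3*a^3 - 19*a^2 - 3*a + 18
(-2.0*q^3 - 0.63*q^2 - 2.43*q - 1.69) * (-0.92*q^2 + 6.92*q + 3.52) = 1.84*q^5 - 13.2604*q^4 - 9.164*q^3 - 17.4784*q^2 - 20.2484*q - 5.9488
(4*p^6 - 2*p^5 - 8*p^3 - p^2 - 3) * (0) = 0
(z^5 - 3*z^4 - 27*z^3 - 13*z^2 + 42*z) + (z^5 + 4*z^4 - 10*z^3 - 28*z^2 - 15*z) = 2*z^5 + z^4 - 37*z^3 - 41*z^2 + 27*z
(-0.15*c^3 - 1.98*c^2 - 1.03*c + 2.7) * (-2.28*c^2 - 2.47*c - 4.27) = 0.342*c^5 + 4.8849*c^4 + 7.8795*c^3 + 4.8427*c^2 - 2.2709*c - 11.529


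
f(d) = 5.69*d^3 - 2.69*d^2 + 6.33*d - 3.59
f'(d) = 17.07*d^2 - 5.38*d + 6.33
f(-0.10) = -4.26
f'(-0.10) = 7.04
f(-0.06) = -3.98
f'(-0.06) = 6.71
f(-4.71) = -687.61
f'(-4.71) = 410.35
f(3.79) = 291.52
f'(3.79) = 231.13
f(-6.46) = -1690.68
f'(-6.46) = 753.44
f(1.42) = 16.27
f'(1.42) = 33.11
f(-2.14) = -85.22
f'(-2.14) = 96.02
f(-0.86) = -14.64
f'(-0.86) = 23.58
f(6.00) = 1166.59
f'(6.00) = 588.57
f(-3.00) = -200.42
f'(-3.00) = 176.10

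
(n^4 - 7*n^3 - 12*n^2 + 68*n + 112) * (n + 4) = n^5 - 3*n^4 - 40*n^3 + 20*n^2 + 384*n + 448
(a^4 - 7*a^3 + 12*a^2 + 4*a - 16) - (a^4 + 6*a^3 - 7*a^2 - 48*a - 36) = -13*a^3 + 19*a^2 + 52*a + 20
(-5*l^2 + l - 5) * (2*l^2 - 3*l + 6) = -10*l^4 + 17*l^3 - 43*l^2 + 21*l - 30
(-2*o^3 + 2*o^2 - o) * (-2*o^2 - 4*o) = 4*o^5 + 4*o^4 - 6*o^3 + 4*o^2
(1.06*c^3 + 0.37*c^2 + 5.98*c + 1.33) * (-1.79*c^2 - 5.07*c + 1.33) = -1.8974*c^5 - 6.0365*c^4 - 11.1703*c^3 - 32.2072*c^2 + 1.2103*c + 1.7689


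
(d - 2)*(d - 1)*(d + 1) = d^3 - 2*d^2 - d + 2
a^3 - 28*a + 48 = (a - 4)*(a - 2)*(a + 6)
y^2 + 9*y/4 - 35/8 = (y - 5/4)*(y + 7/2)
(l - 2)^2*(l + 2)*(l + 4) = l^4 + 2*l^3 - 12*l^2 - 8*l + 32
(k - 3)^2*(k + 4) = k^3 - 2*k^2 - 15*k + 36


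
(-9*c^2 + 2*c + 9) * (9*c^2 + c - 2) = -81*c^4 + 9*c^3 + 101*c^2 + 5*c - 18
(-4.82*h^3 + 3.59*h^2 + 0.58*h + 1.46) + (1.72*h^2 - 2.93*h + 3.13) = -4.82*h^3 + 5.31*h^2 - 2.35*h + 4.59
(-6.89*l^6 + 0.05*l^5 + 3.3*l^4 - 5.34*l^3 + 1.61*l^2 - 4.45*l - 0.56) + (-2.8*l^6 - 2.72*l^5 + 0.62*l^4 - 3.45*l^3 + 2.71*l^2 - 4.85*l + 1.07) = -9.69*l^6 - 2.67*l^5 + 3.92*l^4 - 8.79*l^3 + 4.32*l^2 - 9.3*l + 0.51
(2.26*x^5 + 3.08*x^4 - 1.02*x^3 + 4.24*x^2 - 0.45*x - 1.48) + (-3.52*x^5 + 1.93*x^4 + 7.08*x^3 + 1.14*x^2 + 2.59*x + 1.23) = -1.26*x^5 + 5.01*x^4 + 6.06*x^3 + 5.38*x^2 + 2.14*x - 0.25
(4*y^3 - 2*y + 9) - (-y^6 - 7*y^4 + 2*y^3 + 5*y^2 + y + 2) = y^6 + 7*y^4 + 2*y^3 - 5*y^2 - 3*y + 7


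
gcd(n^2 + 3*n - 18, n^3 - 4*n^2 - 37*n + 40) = 1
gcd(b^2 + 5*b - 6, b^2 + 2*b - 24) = b + 6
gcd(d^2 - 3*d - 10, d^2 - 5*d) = d - 5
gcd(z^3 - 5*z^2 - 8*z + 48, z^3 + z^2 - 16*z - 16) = z - 4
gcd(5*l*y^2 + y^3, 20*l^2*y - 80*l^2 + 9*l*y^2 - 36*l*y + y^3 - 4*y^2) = 5*l + y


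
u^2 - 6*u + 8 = (u - 4)*(u - 2)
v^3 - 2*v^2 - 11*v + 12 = (v - 4)*(v - 1)*(v + 3)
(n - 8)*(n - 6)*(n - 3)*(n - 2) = n^4 - 19*n^3 + 124*n^2 - 324*n + 288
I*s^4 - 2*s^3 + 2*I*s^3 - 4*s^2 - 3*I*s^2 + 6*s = s*(s + 3)*(s + 2*I)*(I*s - I)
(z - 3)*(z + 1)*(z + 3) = z^3 + z^2 - 9*z - 9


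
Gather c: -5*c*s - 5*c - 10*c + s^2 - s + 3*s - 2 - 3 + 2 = c*(-5*s - 15) + s^2 + 2*s - 3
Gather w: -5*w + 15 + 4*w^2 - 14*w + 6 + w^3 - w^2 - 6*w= w^3 + 3*w^2 - 25*w + 21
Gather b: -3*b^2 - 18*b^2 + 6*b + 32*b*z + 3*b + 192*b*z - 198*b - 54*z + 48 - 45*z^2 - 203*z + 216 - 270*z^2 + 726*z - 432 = -21*b^2 + b*(224*z - 189) - 315*z^2 + 469*z - 168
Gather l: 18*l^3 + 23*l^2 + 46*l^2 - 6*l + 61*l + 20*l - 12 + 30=18*l^3 + 69*l^2 + 75*l + 18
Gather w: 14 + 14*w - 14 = 14*w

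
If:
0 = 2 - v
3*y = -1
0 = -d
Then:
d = 0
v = 2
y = -1/3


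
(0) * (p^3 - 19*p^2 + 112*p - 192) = 0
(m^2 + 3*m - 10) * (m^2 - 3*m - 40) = m^4 - 59*m^2 - 90*m + 400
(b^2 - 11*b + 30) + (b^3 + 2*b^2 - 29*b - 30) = b^3 + 3*b^2 - 40*b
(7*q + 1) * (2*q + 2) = 14*q^2 + 16*q + 2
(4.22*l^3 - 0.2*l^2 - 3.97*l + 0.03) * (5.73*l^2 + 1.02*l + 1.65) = 24.1806*l^5 + 3.1584*l^4 - 15.9891*l^3 - 4.2075*l^2 - 6.5199*l + 0.0495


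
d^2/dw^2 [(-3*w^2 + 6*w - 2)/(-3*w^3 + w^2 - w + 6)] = 2*(27*w^6 - 162*w^5 + 135*w^4 + 345*w^3 - 678*w^2 + 210*w + 62)/(27*w^9 - 27*w^8 + 36*w^7 - 181*w^6 + 120*w^5 - 129*w^4 + 361*w^3 - 126*w^2 + 108*w - 216)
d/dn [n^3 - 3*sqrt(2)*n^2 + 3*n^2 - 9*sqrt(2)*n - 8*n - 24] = 3*n^2 - 6*sqrt(2)*n + 6*n - 9*sqrt(2) - 8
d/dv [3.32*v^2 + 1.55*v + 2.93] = 6.64*v + 1.55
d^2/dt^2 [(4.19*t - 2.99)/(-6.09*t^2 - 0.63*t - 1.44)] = (-(4.19*t - 2.99)*(12.18*t + 0.63)*(24.36*t + 1.26) + (153.1026*t - 31.1388)*(6.09*t^2 + 0.63*t + 1.44))/(6.09*t^2 + 0.63*t + 1.44)^3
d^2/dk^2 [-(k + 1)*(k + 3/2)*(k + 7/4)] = -6*k - 17/2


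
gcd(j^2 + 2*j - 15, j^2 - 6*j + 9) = j - 3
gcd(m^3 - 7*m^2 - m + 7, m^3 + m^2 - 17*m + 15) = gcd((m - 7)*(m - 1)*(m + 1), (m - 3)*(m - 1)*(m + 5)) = m - 1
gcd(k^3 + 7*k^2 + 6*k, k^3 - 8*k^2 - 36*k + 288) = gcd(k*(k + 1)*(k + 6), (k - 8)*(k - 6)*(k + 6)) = k + 6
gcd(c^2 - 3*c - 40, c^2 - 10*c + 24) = 1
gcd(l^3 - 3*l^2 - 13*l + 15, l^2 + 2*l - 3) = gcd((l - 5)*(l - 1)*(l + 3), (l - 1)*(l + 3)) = l^2 + 2*l - 3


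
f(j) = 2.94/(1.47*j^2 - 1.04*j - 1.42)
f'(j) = 2.94*(1.04 - 2.94*j)/(1.47*j^2 - 1.04*j - 1.42)^2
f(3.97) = 0.17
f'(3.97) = -0.10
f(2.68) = 0.46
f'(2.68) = -0.50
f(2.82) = 0.40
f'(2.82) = -0.40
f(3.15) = 0.30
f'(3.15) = -0.25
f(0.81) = -2.27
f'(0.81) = -2.34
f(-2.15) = 0.39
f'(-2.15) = 0.37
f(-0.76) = 13.40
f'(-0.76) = 199.86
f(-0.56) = -7.81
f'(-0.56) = 55.69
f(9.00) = 0.03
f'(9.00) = -0.01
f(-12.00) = 0.01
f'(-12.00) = 0.00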